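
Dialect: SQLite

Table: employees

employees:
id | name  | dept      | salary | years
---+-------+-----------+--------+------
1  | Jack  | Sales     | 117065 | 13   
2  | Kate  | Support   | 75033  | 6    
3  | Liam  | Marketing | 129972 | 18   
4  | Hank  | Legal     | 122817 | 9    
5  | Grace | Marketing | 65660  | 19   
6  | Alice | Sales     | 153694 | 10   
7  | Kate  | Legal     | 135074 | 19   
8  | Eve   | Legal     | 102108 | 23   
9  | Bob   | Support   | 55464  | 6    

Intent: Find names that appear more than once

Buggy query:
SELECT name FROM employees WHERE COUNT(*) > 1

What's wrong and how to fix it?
Bug: WHERE can't reference COUNT(*); aggregates are computed after WHERE

Fix: Group first, then use HAVING for the count condition

Corrected query:
SELECT name FROM employees GROUP BY name HAVING COUNT(*) > 1

Result:
name
----
Kate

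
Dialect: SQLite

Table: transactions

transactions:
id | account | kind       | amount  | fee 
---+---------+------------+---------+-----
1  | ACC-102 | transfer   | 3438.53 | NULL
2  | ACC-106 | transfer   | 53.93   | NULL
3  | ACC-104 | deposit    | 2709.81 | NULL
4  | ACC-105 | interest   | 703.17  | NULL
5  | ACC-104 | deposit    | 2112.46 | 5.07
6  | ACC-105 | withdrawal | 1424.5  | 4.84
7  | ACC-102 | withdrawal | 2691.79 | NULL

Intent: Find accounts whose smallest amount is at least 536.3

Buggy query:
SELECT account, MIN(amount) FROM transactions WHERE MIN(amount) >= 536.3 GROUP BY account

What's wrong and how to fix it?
Bug: MIN() in WHERE is a misuse of aggregate

Fix: Use HAVING for the per-group MIN condition

Corrected query:
SELECT account, MIN(amount) FROM transactions GROUP BY account HAVING MIN(amount) >= 536.3

Result:
account | MIN(amount)
--------+------------
ACC-102 | 2691.79    
ACC-104 | 2112.46    
ACC-105 | 703.17     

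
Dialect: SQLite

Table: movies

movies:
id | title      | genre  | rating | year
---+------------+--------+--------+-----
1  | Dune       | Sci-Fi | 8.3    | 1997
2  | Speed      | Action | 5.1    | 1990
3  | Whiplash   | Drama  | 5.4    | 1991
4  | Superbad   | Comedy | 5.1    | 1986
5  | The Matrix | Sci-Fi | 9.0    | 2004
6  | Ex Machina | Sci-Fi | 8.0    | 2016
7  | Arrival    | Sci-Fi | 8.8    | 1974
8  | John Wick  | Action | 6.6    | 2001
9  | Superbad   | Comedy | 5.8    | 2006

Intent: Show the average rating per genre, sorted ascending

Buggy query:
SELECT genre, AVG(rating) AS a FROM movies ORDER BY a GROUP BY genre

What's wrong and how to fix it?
Bug: GROUP BY must precede ORDER BY

Fix: Move ORDER BY to the end, after GROUP BY

Corrected query:
SELECT genre, AVG(rating) AS a FROM movies GROUP BY genre ORDER BY a

Result:
genre  | a    
-------+------
Drama  | 5.4  
Comedy | 5.45 
Action | 5.85 
Sci-Fi | 8.525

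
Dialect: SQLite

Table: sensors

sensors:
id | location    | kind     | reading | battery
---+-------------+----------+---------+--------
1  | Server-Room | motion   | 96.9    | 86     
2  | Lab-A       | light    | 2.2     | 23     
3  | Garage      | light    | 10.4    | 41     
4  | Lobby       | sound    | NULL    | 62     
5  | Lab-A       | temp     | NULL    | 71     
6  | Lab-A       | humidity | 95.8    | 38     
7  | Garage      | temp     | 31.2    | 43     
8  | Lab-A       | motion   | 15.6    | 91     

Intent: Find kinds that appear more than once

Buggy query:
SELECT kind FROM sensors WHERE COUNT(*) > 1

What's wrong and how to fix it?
Bug: WHERE can't reference COUNT(*); aggregates are computed after WHERE

Fix: GROUP BY kind, then filter groups with HAVING COUNT(*) > 1

Corrected query:
SELECT kind FROM sensors GROUP BY kind HAVING COUNT(*) > 1

Result:
kind  
------
light 
motion
temp  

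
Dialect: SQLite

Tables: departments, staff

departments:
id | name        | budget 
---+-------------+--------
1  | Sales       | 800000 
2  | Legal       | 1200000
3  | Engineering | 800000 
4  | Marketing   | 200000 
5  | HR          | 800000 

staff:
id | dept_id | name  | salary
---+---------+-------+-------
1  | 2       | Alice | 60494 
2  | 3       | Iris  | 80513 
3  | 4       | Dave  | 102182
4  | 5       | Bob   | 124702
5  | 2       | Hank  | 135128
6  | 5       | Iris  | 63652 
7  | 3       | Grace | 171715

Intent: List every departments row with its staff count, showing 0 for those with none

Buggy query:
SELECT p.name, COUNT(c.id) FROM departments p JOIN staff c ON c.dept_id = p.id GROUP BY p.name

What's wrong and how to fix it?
Bug: An inner join excludes parents with zero children

Fix: Use LEFT JOIN so parents without children still appear (COUNT(c.id) gives 0)

Corrected query:
SELECT p.name, COUNT(c.id) FROM departments p LEFT JOIN staff c ON c.dept_id = p.id GROUP BY p.name

Result:
name        | COUNT(c.id)
------------+------------
Engineering | 2          
HR          | 2          
Legal       | 2          
Marketing   | 1          
Sales       | 0          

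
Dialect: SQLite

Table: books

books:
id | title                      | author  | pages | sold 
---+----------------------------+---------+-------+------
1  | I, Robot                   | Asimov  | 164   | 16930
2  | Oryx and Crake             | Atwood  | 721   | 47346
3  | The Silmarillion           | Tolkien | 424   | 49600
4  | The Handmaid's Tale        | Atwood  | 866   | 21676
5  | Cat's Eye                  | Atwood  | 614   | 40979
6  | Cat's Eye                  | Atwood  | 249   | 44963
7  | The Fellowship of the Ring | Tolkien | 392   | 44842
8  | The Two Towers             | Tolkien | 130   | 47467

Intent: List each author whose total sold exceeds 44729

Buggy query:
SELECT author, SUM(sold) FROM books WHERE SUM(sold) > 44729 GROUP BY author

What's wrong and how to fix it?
Bug: Aggregate functions cannot appear in a WHERE clause

Fix: Use HAVING (which filters groups after aggregation) instead of WHERE

Corrected query:
SELECT author, SUM(sold) FROM books GROUP BY author HAVING SUM(sold) > 44729

Result:
author  | SUM(sold)
--------+----------
Atwood  | 154964   
Tolkien | 141909   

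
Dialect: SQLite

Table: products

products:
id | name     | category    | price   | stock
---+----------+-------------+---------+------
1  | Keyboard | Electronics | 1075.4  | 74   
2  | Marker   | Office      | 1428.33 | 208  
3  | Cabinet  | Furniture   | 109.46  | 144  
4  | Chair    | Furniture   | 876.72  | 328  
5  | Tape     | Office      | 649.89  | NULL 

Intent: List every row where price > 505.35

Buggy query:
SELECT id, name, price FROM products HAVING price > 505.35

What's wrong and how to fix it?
Bug: HAVING filters the output of aggregation, but this query has no GROUP BY and no aggregate functions, so SQLite rejects it (HAVING clause on a non-aggregate query); the condition here is per row

Fix: Replace HAVING with WHERE since the condition applies to individual rows

Corrected query:
SELECT id, name, price FROM products WHERE price > 505.35

Result:
id | name     | price  
---+----------+--------
1  | Keyboard | 1075.4 
2  | Marker   | 1428.33
4  | Chair    | 876.72 
5  | Tape     | 649.89 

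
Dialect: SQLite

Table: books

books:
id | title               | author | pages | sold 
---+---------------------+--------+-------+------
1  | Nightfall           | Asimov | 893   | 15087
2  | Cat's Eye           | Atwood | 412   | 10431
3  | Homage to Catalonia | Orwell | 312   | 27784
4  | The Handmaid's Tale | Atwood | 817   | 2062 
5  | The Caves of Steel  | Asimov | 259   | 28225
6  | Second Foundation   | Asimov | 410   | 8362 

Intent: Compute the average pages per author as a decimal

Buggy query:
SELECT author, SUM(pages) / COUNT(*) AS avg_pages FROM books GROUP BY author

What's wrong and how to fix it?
Bug: SUM(pages) and COUNT(*) are both integers; the division truncates the fractional part

Fix: Cast one side to REAL so the division keeps the fractional part

Corrected query:
SELECT author, SUM(pages) * 1.0 / COUNT(*) AS avg_pages FROM books GROUP BY author

Result:
author | avg_pages 
-------+-----------
Asimov | 520.666667
Atwood | 614.5     
Orwell | 312       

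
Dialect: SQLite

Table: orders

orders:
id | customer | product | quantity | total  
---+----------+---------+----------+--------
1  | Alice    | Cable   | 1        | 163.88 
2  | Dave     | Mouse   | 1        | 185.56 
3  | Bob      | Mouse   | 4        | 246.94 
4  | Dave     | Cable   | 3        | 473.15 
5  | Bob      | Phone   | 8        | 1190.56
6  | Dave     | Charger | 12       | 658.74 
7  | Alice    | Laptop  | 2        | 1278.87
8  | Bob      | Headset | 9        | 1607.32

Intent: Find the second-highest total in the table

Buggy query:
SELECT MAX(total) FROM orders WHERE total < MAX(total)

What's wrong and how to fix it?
Bug: The inner MAX is an aggregate inside WHERE, which is not allowed

Fix: Compute the overall MAX in a subquery, then take MAX of rows below it

Corrected query:
SELECT MAX(total) FROM orders WHERE total < (SELECT MAX(total) FROM orders)

Result:
MAX(total)
----------
1278.87   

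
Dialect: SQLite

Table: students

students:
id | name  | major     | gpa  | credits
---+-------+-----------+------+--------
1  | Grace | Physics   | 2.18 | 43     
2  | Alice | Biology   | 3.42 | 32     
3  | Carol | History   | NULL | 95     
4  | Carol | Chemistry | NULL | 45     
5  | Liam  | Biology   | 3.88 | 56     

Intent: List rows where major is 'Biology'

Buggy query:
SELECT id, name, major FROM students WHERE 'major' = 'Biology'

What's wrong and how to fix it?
Bug: 'major' in single quotes is a string literal, not the column; the comparison is literal-vs-literal and never true

Fix: Remove the quotes around the column name (or use double quotes for an identifier)

Corrected query:
SELECT id, name, major FROM students WHERE major = 'Biology'

Result:
id | name  | major  
---+-------+--------
2  | Alice | Biology
5  | Liam  | Biology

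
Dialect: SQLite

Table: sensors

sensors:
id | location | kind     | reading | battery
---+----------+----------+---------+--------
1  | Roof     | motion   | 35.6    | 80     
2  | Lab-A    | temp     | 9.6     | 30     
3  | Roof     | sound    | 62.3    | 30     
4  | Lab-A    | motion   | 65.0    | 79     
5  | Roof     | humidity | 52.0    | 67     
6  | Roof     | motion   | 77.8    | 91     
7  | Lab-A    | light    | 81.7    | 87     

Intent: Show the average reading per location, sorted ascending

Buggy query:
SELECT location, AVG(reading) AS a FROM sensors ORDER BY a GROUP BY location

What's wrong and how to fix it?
Bug: GROUP BY must precede ORDER BY

Fix: Move ORDER BY to the end, after GROUP BY

Corrected query:
SELECT location, AVG(reading) AS a FROM sensors GROUP BY location ORDER BY a

Result:
location | a     
---------+-------
Lab-A    | 52.1  
Roof     | 56.925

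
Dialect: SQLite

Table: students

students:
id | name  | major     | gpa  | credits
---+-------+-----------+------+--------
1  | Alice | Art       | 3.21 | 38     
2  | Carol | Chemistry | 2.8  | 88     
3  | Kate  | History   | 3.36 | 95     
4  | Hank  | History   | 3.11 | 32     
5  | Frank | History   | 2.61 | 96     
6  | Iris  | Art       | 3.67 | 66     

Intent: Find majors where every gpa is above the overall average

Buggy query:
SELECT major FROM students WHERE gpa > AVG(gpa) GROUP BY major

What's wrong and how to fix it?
Bug: AVG() is an aggregate; it can't sit directly in WHERE

Fix: Compute the overall average in a scalar subquery and compare each group's MIN against it in HAVING

Corrected query:
SELECT major FROM students GROUP BY major HAVING MIN(gpa) > (SELECT AVG(gpa) FROM students)

Result:
major
-----
Art  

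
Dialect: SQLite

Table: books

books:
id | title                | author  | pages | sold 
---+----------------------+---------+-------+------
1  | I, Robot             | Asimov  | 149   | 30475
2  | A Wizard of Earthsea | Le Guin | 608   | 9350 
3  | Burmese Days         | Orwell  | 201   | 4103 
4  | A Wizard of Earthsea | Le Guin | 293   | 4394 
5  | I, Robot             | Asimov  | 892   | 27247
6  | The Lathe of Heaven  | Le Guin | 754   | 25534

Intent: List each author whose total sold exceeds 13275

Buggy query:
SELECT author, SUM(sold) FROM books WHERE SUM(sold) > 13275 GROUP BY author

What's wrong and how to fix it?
Bug: SUM(sold) is an aggregate, but WHERE filters rows before aggregation

Fix: Use HAVING (which filters groups after aggregation) instead of WHERE

Corrected query:
SELECT author, SUM(sold) FROM books GROUP BY author HAVING SUM(sold) > 13275

Result:
author  | SUM(sold)
--------+----------
Asimov  | 57722    
Le Guin | 39278    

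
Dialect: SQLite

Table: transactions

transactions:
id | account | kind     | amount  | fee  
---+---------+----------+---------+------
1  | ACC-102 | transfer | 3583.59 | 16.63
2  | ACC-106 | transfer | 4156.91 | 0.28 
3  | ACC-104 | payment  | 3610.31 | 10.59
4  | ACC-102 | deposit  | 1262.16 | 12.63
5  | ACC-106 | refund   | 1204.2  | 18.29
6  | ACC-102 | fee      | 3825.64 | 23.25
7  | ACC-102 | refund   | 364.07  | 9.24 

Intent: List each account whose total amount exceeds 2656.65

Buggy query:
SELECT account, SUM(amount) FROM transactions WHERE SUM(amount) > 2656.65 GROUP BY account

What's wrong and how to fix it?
Bug: WHERE runs before GROUP BY, so aggregates aren't available there

Fix: Use HAVING (which filters groups after aggregation) instead of WHERE

Corrected query:
SELECT account, SUM(amount) FROM transactions GROUP BY account HAVING SUM(amount) > 2656.65

Result:
account | SUM(amount)
--------+------------
ACC-102 | 9035.46    
ACC-104 | 3610.31    
ACC-106 | 5361.11    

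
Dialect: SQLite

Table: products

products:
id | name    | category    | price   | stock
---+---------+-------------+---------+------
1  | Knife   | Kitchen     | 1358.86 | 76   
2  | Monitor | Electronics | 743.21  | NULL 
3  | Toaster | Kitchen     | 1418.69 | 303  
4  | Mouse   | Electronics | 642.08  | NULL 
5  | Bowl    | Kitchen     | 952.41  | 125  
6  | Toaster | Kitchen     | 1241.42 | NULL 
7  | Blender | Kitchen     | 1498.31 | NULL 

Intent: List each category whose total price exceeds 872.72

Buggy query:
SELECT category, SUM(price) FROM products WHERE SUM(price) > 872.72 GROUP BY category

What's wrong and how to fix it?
Bug: Aggregate functions cannot appear in a WHERE clause

Fix: Move the aggregate condition to a HAVING clause

Corrected query:
SELECT category, SUM(price) FROM products GROUP BY category HAVING SUM(price) > 872.72

Result:
category    | SUM(price)
------------+-----------
Electronics | 1385.29   
Kitchen     | 6469.69   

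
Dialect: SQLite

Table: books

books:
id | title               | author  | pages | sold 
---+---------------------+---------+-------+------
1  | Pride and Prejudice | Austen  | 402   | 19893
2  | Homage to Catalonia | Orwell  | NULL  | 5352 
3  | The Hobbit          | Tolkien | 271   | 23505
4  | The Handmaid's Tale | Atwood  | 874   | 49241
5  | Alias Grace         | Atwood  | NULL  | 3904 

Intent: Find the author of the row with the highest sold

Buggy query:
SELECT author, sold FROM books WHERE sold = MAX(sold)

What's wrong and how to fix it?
Bug: WHERE is evaluated per row; an aggregate over the whole table isn't defined there

Fix: Wrap MAX in a scalar subquery so WHERE compares against a single value

Corrected query:
SELECT author, sold FROM books WHERE sold = (SELECT MAX(sold) FROM books)

Result:
author | sold 
-------+------
Atwood | 49241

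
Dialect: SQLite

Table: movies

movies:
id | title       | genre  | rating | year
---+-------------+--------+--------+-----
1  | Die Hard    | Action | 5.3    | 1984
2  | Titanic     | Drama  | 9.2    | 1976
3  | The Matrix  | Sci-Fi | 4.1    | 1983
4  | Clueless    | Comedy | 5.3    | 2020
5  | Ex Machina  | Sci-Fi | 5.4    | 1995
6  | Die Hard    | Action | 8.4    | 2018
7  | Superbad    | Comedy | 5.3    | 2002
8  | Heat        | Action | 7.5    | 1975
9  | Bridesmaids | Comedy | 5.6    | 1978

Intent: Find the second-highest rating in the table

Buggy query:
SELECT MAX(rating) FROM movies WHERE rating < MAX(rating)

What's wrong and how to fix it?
Bug: MAX(rating) on the right of the comparison is an aggregate-in-WHERE error

Fix: Put the inner MAX in a scalar subquery

Corrected query:
SELECT MAX(rating) FROM movies WHERE rating < (SELECT MAX(rating) FROM movies)

Result:
MAX(rating)
-----------
8.4        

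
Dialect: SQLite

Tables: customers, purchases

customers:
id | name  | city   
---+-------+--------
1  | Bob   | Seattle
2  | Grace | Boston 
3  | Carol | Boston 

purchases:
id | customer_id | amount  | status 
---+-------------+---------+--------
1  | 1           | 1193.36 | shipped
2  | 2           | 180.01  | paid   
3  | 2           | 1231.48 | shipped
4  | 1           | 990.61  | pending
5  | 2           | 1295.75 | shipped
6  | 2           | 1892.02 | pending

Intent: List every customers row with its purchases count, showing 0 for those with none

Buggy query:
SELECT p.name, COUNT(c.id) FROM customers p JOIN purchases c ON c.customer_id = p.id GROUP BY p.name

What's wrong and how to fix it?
Bug: An inner join excludes parents with zero children

Fix: Use LEFT JOIN so parents without children still appear (COUNT(c.id) gives 0)

Corrected query:
SELECT p.name, COUNT(c.id) FROM customers p LEFT JOIN purchases c ON c.customer_id = p.id GROUP BY p.name

Result:
name  | COUNT(c.id)
------+------------
Bob   | 2          
Carol | 0          
Grace | 4          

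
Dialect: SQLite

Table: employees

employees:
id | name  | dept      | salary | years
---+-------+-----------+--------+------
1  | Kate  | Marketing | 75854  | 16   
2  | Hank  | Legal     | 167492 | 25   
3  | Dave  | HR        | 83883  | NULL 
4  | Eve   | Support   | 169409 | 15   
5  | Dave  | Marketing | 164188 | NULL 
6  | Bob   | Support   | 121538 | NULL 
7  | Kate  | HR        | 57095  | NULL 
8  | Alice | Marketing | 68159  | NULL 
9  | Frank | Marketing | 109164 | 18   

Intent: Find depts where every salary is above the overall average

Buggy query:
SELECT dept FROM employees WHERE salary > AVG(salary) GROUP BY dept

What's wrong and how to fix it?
Bug: AVG() is an aggregate; it can't sit directly in WHERE

Fix: Use a subquery for AVG and a HAVING MIN(...) filter so the condition holds for every row in the group

Corrected query:
SELECT dept FROM employees GROUP BY dept HAVING MIN(salary) > (SELECT AVG(salary) FROM employees)

Result:
dept   
-------
Legal  
Support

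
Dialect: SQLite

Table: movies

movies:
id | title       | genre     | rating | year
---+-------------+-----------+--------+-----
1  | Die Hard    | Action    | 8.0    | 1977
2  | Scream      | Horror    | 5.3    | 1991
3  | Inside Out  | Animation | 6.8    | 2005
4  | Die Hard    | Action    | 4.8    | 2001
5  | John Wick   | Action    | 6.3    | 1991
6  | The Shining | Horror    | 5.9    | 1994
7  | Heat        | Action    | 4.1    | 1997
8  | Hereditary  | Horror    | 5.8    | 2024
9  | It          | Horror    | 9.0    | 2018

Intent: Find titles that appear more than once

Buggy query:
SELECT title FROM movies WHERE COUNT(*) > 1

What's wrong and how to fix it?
Bug: WHERE can't reference COUNT(*); aggregates are computed after WHERE

Fix: GROUP BY title, then filter groups with HAVING COUNT(*) > 1

Corrected query:
SELECT title FROM movies GROUP BY title HAVING COUNT(*) > 1

Result:
title   
--------
Die Hard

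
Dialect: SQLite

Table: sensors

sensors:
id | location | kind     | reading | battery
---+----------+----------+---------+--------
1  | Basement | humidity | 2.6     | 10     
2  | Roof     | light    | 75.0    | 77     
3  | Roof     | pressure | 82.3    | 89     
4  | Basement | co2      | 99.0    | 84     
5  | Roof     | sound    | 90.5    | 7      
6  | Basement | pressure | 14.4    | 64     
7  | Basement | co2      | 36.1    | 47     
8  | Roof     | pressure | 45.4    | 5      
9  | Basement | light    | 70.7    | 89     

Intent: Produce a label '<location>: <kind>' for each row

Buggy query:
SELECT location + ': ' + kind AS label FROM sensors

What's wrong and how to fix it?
Bug: SQLite uses || for string concatenation; + coerces text to numbers (yielding 0)

Fix: Replace + with || to concatenate text

Corrected query:
SELECT location || ': ' || kind AS label FROM sensors

Result:
label             
------------------
Basement: humidity
Roof: light       
Roof: pressure    
Basement: co2     
Roof: sound       
Basement: pressure
Basement: co2     
Roof: pressure    
Basement: light   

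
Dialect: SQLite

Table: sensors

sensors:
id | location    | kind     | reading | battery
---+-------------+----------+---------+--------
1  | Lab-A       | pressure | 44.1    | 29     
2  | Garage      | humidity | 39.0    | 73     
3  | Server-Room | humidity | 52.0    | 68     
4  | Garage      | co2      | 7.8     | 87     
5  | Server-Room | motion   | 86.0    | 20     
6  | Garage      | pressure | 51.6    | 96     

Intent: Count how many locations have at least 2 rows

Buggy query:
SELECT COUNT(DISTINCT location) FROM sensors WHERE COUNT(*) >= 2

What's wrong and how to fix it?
Bug: COUNT(*) cannot appear in WHERE; the per-group count doesn't exist yet

Fix: Group first with HAVING COUNT(*) >= 2, then COUNT the resulting groups

Corrected query:
SELECT COUNT(*) FROM (SELECT location FROM sensors GROUP BY location HAVING COUNT(*) >= 2)

Result:
COUNT(*)
--------
2       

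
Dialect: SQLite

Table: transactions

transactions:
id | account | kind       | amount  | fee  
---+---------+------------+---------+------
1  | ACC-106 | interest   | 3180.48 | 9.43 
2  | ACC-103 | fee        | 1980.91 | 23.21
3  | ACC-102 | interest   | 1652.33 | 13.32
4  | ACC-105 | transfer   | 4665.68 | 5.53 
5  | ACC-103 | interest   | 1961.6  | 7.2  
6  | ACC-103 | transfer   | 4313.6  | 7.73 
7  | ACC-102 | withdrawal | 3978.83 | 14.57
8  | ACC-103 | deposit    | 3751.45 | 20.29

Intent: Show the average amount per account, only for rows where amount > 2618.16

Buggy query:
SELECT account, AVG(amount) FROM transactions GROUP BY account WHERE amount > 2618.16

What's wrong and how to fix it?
Bug: WHERE cannot follow GROUP BY

Fix: Move the WHERE clause before GROUP BY

Corrected query:
SELECT account, AVG(amount) FROM transactions WHERE amount > 2618.16 GROUP BY account

Result:
account | AVG(amount)
--------+------------
ACC-102 | 3978.83    
ACC-103 | 4032.525   
ACC-105 | 4665.68    
ACC-106 | 3180.48    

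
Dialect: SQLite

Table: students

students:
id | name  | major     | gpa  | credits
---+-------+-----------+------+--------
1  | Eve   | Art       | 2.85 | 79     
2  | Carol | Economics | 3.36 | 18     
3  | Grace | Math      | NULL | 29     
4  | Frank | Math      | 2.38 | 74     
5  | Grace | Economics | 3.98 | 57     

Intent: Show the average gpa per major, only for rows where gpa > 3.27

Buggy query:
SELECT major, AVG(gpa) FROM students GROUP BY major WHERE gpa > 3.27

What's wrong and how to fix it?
Bug: Row-level WHERE must come before GROUP BY in the clause order

Fix: Move the WHERE clause before GROUP BY

Corrected query:
SELECT major, AVG(gpa) FROM students WHERE gpa > 3.27 GROUP BY major

Result:
major     | AVG(gpa)
----------+---------
Economics | 3.67    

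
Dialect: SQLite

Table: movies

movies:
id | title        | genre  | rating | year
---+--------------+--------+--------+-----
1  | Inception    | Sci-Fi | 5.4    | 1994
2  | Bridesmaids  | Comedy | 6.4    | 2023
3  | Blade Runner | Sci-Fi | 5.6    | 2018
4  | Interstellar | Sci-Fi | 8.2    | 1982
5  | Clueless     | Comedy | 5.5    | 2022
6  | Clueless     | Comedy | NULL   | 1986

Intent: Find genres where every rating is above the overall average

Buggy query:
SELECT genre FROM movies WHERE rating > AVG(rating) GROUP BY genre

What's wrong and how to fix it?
Bug: WHERE evaluates per row before aggregation, so AVG() is unavailable

Fix: Compute the overall average in a scalar subquery and compare each group's MIN against it in HAVING

Corrected query:
SELECT genre FROM movies GROUP BY genre HAVING MIN(rating) > (SELECT AVG(rating) FROM movies)

Result:
(no rows)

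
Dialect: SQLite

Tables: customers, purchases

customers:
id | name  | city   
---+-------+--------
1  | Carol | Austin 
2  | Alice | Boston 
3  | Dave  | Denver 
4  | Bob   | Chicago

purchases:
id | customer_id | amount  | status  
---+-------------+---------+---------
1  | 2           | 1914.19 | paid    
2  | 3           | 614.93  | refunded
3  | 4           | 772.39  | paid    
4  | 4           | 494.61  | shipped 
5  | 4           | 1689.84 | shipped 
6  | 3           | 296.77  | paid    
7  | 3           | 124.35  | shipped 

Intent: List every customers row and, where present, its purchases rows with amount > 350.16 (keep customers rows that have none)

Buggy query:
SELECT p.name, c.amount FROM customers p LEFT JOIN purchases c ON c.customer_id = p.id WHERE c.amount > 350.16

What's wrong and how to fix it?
Bug: A WHERE condition on the right-hand table after LEFT JOIN drops unmatched parents

Fix: Move the right-table condition into the ON clause so unmatched parents are kept

Corrected query:
SELECT p.name, c.amount FROM customers p LEFT JOIN purchases c ON c.customer_id = p.id AND c.amount > 350.16

Result:
name  | amount 
------+--------
Carol | NULL   
Alice | 1914.19
Dave  | 614.93 
Bob   | 494.61 
Bob   | 772.39 
Bob   | 1689.84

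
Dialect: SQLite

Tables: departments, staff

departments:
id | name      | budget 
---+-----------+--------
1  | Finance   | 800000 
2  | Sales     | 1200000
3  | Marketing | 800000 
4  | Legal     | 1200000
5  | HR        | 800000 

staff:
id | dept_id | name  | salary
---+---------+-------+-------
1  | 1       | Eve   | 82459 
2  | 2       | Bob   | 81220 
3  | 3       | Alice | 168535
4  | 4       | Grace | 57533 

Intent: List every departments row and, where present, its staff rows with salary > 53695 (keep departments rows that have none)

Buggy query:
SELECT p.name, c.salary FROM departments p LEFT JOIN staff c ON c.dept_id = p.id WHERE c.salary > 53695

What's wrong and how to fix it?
Bug: A WHERE condition on the right-hand table after LEFT JOIN drops unmatched parents

Fix: Move the right-table condition into the ON clause so unmatched parents are kept

Corrected query:
SELECT p.name, c.salary FROM departments p LEFT JOIN staff c ON c.dept_id = p.id AND c.salary > 53695

Result:
name      | salary
----------+-------
Finance   | 82459 
Sales     | 81220 
Marketing | 168535
Legal     | 57533 
HR        | NULL  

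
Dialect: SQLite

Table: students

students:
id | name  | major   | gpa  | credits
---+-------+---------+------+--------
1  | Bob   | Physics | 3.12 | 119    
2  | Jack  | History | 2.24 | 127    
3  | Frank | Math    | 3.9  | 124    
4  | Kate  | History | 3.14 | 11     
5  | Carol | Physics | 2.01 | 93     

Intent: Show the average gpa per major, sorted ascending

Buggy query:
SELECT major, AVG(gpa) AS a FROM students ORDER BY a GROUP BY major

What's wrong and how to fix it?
Bug: ORDER BY appears before GROUP BY; SQL clause order requires GROUP BY first

Fix: Move ORDER BY to the end, after GROUP BY

Corrected query:
SELECT major, AVG(gpa) AS a FROM students GROUP BY major ORDER BY a

Result:
major   | a    
--------+------
Physics | 2.565
History | 2.69 
Math    | 3.9  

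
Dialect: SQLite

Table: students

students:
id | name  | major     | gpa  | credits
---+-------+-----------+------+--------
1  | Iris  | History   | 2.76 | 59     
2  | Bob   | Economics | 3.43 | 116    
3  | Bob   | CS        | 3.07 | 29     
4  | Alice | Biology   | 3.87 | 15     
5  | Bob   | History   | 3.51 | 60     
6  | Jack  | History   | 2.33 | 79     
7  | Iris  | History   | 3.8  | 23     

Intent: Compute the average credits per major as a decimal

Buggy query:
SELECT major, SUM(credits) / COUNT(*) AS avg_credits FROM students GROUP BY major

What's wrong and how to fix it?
Bug: Both operands are integers, so '/' performs integer division and truncates

Fix: Cast one side to REAL so the division keeps the fractional part

Corrected query:
SELECT major, SUM(credits) * 1.0 / COUNT(*) AS avg_credits FROM students GROUP BY major

Result:
major     | avg_credits
----------+------------
Biology   | 15         
CS        | 29         
Economics | 116        
History   | 55.25      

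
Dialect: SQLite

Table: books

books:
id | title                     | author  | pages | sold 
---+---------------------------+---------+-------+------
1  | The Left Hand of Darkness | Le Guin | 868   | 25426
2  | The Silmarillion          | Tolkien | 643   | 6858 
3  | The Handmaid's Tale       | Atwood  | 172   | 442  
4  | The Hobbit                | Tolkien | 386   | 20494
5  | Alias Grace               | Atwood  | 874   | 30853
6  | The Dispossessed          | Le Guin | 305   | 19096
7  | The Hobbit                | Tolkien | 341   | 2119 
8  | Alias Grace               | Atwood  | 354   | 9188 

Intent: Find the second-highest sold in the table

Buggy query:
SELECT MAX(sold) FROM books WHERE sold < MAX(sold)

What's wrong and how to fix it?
Bug: The inner MAX is an aggregate inside WHERE, which is not allowed

Fix: Put the inner MAX in a scalar subquery

Corrected query:
SELECT MAX(sold) FROM books WHERE sold < (SELECT MAX(sold) FROM books)

Result:
MAX(sold)
---------
25426    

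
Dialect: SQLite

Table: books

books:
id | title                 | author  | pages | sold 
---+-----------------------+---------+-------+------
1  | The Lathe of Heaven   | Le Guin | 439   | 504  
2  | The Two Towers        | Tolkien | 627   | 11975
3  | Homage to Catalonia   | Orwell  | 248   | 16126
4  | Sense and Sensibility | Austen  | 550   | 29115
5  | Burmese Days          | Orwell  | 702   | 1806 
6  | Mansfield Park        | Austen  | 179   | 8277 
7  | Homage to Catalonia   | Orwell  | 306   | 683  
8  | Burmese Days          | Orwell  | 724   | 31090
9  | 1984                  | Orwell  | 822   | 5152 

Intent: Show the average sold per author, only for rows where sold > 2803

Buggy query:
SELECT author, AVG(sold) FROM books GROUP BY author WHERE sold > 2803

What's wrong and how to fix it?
Bug: WHERE cannot follow GROUP BY

Fix: Move the WHERE clause before GROUP BY

Corrected query:
SELECT author, AVG(sold) FROM books WHERE sold > 2803 GROUP BY author

Result:
author  | AVG(sold)
--------+----------
Austen  | 18696    
Orwell  | 17456    
Tolkien | 11975    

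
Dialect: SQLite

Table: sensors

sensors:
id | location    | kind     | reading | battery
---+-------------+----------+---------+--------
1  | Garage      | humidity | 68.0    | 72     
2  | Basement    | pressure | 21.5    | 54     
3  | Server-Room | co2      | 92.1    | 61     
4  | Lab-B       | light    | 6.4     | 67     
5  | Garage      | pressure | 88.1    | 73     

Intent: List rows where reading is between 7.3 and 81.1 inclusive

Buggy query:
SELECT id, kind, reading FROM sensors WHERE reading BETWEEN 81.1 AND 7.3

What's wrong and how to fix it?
Bug: The bounds are reversed; BETWEEN a AND b requires a <= b to match anything

Fix: Swap the bounds so the smaller value comes first

Corrected query:
SELECT id, kind, reading FROM sensors WHERE reading BETWEEN 7.3 AND 81.1

Result:
id | kind     | reading
---+----------+--------
1  | humidity | 68     
2  | pressure | 21.5   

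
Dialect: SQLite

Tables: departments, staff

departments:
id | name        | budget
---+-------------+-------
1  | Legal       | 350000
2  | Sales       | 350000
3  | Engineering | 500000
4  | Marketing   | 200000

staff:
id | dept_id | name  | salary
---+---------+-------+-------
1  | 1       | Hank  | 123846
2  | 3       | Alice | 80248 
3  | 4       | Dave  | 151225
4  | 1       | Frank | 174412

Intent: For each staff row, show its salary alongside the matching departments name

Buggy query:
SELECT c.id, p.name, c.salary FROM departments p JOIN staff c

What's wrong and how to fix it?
Bug: Missing join condition: each staff row is matched to all departments rows instead of just its own

Fix: Specify the join condition linking the foreign key to the parent id

Corrected query:
SELECT c.id, p.name, c.salary FROM departments p JOIN staff c ON c.dept_id = p.id

Result:
id | name        | salary
---+-------------+-------
1  | Legal       | 123846
2  | Engineering | 80248 
3  | Marketing   | 151225
4  | Legal       | 174412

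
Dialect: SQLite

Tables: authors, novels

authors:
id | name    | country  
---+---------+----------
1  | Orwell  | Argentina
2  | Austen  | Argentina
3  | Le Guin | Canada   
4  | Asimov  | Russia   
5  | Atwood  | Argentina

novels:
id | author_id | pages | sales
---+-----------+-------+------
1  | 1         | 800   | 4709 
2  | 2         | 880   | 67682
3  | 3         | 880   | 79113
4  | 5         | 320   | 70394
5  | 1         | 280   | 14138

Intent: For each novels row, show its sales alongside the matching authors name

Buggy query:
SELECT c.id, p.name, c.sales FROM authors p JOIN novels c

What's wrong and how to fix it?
Bug: JOIN with no ON clause produces a cartesian product; every novels row pairs with every authors row

Fix: Specify the join condition linking the foreign key to the parent id

Corrected query:
SELECT c.id, p.name, c.sales FROM authors p JOIN novels c ON c.author_id = p.id

Result:
id | name    | sales
---+---------+------
1  | Orwell  | 4709 
2  | Austen  | 67682
3  | Le Guin | 79113
4  | Atwood  | 70394
5  | Orwell  | 14138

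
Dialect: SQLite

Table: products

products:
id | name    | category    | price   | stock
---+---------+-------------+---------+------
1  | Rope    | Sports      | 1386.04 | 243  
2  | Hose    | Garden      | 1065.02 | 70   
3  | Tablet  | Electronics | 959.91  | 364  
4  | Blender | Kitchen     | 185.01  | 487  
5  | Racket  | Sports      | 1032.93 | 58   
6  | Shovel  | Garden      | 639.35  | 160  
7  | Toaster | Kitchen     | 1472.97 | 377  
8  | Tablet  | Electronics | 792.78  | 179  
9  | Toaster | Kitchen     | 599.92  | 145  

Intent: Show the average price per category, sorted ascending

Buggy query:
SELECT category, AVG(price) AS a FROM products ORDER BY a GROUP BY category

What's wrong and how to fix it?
Bug: GROUP BY must precede ORDER BY

Fix: Reorder: SELECT … FROM … GROUP BY … ORDER BY …

Corrected query:
SELECT category, AVG(price) AS a FROM products GROUP BY category ORDER BY a

Result:
category    | a         
------------+-----------
Kitchen     | 752.633333
Garden      | 852.185   
Electronics | 876.345   
Sports      | 1209.485  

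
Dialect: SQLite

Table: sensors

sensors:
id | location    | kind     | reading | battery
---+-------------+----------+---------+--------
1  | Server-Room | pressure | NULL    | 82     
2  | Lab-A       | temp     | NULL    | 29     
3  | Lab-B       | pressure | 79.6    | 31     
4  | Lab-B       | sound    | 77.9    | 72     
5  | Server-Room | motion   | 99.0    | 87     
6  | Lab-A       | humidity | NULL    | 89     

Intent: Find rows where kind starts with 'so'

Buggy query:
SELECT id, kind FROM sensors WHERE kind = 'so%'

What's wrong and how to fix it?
Bug: Wildcards only work with LIKE; '=' treats '%' as a literal character

Fix: Use LIKE for wildcard pattern matching

Corrected query:
SELECT id, kind FROM sensors WHERE kind LIKE 'so%'

Result:
id | kind 
---+------
4  | sound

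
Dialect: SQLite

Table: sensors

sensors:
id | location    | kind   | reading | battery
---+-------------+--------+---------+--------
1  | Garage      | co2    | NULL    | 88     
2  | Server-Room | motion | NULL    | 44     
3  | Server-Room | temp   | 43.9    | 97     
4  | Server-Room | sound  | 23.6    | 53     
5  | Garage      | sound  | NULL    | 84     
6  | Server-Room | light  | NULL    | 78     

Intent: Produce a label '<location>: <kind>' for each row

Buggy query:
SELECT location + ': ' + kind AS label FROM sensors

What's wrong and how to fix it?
Bug: SQLite uses || for string concatenation; + coerces text to numbers (yielding 0)

Fix: Replace + with || to concatenate text

Corrected query:
SELECT location || ': ' || kind AS label FROM sensors

Result:
label              
-------------------
Garage: co2        
Server-Room: motion
Server-Room: temp  
Server-Room: sound 
Garage: sound      
Server-Room: light 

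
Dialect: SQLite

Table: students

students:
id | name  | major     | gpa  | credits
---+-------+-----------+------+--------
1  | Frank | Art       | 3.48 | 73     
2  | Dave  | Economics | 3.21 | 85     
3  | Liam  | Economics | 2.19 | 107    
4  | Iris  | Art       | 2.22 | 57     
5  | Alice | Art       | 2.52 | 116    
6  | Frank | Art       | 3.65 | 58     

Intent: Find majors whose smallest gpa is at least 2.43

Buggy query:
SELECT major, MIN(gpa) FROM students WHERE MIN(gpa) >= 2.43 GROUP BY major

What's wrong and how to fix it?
Bug: Aggregates like MIN are computed per group after WHERE runs

Fix: Replace WHERE with HAVING after the GROUP BY

Corrected query:
SELECT major, MIN(gpa) FROM students GROUP BY major HAVING MIN(gpa) >= 2.43

Result:
(no rows)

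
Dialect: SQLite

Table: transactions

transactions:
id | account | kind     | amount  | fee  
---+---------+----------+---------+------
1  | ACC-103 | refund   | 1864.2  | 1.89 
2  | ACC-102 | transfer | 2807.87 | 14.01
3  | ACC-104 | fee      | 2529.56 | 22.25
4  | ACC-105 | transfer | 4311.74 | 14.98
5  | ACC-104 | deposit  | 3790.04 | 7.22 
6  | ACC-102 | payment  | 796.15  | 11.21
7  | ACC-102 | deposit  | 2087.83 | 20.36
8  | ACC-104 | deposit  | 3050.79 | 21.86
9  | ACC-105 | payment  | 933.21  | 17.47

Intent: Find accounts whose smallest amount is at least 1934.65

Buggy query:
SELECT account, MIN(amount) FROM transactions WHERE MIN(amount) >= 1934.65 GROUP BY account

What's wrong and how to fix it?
Bug: MIN() in WHERE is a misuse of aggregate

Fix: Replace WHERE with HAVING after the GROUP BY

Corrected query:
SELECT account, MIN(amount) FROM transactions GROUP BY account HAVING MIN(amount) >= 1934.65

Result:
account | MIN(amount)
--------+------------
ACC-104 | 2529.56    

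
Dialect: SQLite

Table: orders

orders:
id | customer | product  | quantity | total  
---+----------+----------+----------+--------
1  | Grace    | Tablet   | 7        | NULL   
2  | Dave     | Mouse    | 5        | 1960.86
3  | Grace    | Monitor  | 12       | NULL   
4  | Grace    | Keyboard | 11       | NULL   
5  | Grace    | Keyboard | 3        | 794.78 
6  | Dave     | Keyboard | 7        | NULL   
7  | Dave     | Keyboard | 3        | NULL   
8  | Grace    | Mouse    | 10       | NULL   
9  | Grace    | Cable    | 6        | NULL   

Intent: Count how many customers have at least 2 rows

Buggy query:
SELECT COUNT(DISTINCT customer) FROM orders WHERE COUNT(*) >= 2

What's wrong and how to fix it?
Bug: COUNT(*) cannot appear in WHERE; the per-group count doesn't exist yet

Fix: Group first with HAVING COUNT(*) >= 2, then COUNT the resulting groups

Corrected query:
SELECT COUNT(*) FROM (SELECT customer FROM orders GROUP BY customer HAVING COUNT(*) >= 2)

Result:
COUNT(*)
--------
2       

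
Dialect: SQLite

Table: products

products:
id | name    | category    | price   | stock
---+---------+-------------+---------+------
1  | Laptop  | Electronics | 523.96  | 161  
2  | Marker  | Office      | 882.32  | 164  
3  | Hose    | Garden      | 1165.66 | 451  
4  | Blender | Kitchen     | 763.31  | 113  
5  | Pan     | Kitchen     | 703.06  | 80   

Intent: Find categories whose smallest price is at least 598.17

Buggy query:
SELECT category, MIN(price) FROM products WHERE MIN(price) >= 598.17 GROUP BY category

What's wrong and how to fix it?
Bug: Aggregates like MIN are computed per group after WHERE runs

Fix: Replace WHERE with HAVING after the GROUP BY

Corrected query:
SELECT category, MIN(price) FROM products GROUP BY category HAVING MIN(price) >= 598.17

Result:
category | MIN(price)
---------+-----------
Garden   | 1165.66   
Kitchen  | 703.06    
Office   | 882.32    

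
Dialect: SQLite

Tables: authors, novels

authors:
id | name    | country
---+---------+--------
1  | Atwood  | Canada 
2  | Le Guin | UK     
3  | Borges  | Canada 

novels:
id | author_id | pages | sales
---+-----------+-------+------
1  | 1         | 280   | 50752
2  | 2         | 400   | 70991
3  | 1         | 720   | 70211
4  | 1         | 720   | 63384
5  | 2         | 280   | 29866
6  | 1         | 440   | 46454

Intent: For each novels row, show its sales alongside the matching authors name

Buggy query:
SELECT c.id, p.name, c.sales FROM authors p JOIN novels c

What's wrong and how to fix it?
Bug: Missing join condition: each novels row is matched to all authors rows instead of just its own

Fix: Add ON c.author_id = p.id to the JOIN

Corrected query:
SELECT c.id, p.name, c.sales FROM authors p JOIN novels c ON c.author_id = p.id

Result:
id | name    | sales
---+---------+------
1  | Atwood  | 50752
2  | Le Guin | 70991
3  | Atwood  | 70211
4  | Atwood  | 63384
5  | Le Guin | 29866
6  | Atwood  | 46454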